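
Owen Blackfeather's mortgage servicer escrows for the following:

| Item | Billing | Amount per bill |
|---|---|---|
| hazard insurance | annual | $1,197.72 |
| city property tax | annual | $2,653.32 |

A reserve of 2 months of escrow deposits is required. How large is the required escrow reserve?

$641.84

Hazard insurance: $1,197.72
City property tax: $2,653.32
Annual escrow total = $1,197.72 + $2,653.32 = $3,851.04
Base monthly escrow = $3,851.04 ÷ 12 = $320.92
Reserve = 2 × $320.92 = $641.84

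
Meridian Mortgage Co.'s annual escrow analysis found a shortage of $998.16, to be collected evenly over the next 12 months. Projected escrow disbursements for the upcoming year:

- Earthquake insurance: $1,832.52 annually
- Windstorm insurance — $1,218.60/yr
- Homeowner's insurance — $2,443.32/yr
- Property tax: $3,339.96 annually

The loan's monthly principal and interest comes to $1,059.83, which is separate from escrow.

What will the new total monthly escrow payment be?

Earthquake insurance — $1,832.52
Windstorm insurance — $1,218.60
Homeowner's insurance — $2,443.32
Property tax — $3,339.96
Total annual escrow = $1,832.52 + $1,218.60 + $2,443.32 + $3,339.96 = $8,834.40
Base monthly escrow = $8,834.40 ÷ 12 = $736.20
Monthly shortage recovery: $998.16 / 12 = $83.18
New monthly escrow = $736.20 + $83.18 = $819.38

$819.38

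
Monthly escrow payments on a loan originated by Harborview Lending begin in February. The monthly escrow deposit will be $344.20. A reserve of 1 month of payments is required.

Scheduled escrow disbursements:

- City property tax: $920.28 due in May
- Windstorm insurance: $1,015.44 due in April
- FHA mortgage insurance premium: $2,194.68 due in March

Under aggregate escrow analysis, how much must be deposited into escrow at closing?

Cushion = 1 × $344.20 = $344.20
Trial balance (start $0, +$344.20 each month, − disbursements):
  Feb: +$344.20 → $344.20
  Mar: +$344.20 − $2,194.68 → -$1,506.28
  Apr: +$344.20 − $1,015.44 → -$2,177.52
  May: +$344.20 − $920.28 → -$2,753.60
  Jun: +$344.20 → -$2,409.40
  Jul: +$344.20 → -$2,065.20
  Aug: +$344.20 → -$1,721.00
  Sep: +$344.20 → -$1,376.80
  Oct: +$344.20 → -$1,032.60
  Nov: +$344.20 → -$688.40
  Dec: +$344.20 → -$344.20
  Jan: +$344.20 → $0.00
Lowest trial balance = -$2,753.60 (May)
Initial deposit = cushion − low point = $344.20 − (-$2,753.60) = $3,097.80

$3,097.80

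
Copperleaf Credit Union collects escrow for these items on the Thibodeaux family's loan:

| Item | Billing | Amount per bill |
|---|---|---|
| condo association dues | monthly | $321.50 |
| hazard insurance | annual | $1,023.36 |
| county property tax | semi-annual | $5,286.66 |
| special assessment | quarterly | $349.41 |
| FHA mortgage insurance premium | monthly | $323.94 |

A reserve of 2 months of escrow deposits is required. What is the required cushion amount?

Condo association dues — $321.50 × 12 = $3,858.00 per year
Hazard insurance — $1,023.36 per year
County property tax — $5,286.66 × 2 = $10,573.32 per year
Special assessment — $349.41 × 4 = $1,397.64 per year
FHA mortgage insurance premium — $323.94 × 12 = $3,887.28 per year
Combined annual = $3,858.00 + $1,023.36 + $10,573.32 + $1,397.64 + $3,887.28 = $20,739.60
Base monthly escrow = $20,739.60 / 12 = $1,728.30
Required cushion = 2 × $1,728.30 = $3,456.60

$3,456.60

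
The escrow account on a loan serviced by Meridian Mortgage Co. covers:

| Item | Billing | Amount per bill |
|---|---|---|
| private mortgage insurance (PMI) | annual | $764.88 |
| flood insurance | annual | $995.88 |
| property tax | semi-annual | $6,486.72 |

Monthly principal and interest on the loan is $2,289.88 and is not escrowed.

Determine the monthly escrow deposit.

$1,227.85

Private mortgage insurance (PMI): $764.88/yr
Flood insurance: $995.88/yr
Property tax: $6,486.72 × 2 = $12,973.44/yr
Yearly total = $14,734.20
Monthly = $14,734.20 / 12 = $1,227.85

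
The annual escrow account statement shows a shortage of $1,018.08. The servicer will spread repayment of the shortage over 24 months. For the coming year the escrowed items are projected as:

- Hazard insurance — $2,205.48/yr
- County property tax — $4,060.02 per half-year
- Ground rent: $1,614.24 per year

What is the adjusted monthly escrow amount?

Hazard insurance: $2,205.48/yr
County property tax: $4,060.02 × 2 = $8,120.04/yr
Ground rent: $1,614.24/yr
Combined annual = $2,205.48 + $8,120.04 + $1,614.24 = $11,939.76
Monthly escrow = $11,939.76 / 12 = $994.98
Shortage spread = $1,018.08 / 24 = $42.42/mo
New monthly escrow = $994.98 + $42.42 = $1,037.40

$1,037.40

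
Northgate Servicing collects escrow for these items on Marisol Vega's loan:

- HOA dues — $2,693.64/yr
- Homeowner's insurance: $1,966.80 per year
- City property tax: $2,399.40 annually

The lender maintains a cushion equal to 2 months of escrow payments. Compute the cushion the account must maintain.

$1,176.64

HOA dues: $2,693.64
Homeowner's insurance: $1,966.80
City property tax: $2,399.40
Total annual escrow = $7,059.84
Monthly escrow = $7,059.84 ÷ 12 = $588.32
Reserve = 2 × $588.32 = $1,176.64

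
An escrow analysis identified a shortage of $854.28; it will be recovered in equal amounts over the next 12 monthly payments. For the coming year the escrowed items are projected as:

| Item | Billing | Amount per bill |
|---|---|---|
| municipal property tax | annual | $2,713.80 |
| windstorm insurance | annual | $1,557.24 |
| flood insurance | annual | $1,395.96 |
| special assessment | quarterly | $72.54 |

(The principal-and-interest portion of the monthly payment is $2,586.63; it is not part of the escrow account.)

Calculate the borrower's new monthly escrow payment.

$567.62

Municipal property tax = $2,713.80
Windstorm insurance = $1,557.24
Flood insurance = $1,395.96
Special assessment = $72.54 × 4 = $290.16
Total per year = $5,957.16
Monthly = $5,957.16 / 12 = $496.43
Shortage spread = $854.28 ÷ 12 = $71.19/mo
New monthly escrow = $496.43 + $71.19 = $567.62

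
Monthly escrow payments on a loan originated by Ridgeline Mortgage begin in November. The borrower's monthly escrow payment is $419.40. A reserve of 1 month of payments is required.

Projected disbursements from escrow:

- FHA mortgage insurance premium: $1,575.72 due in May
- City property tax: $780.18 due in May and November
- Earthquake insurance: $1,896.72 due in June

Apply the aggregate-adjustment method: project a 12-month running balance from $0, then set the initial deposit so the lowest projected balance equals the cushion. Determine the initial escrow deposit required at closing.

$2,097.00

Cushion = 1 × $419.40 = $419.40
Trial balance (start $0, +$419.40 each month, − disbursements):
  Nov: +$419.40 − $780.18 → -$360.78
  Dec: +$419.40 → $58.62
  Jan: +$419.40 → $478.02
  Feb: +$419.40 → $897.42
  Mar: +$419.40 → $1,316.82
  Apr: +$419.40 → $1,736.22
  May: +$419.40 − $2,355.90 → -$200.28
  Jun: +$419.40 − $1,896.72 → -$1,677.60
  Jul: +$419.40 → -$1,258.20
  Aug: +$419.40 → -$838.80
  Sep: +$419.40 → -$419.40
  Oct: +$419.40 → $0.00
Lowest trial balance = -$1,677.60 (Jun)
Initial deposit = cushion − low point = $419.40 − (-$1,677.60) = $2,097.00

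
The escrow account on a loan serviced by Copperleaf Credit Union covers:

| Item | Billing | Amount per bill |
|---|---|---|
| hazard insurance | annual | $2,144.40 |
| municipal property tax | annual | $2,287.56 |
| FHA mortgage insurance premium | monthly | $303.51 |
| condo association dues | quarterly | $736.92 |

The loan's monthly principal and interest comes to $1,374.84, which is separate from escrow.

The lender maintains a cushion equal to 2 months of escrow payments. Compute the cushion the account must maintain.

$1,836.96

Hazard insurance = $2,144.40
Municipal property tax = $2,287.56
FHA mortgage insurance premium = $303.51 × 12 = $3,642.12
Condo association dues = $736.92 × 4 = $2,947.68
Total per year = $11,021.76
Base monthly escrow = $11,021.76 ÷ 12 = $918.48
Reserve = 2 × $918.48 = $1,836.96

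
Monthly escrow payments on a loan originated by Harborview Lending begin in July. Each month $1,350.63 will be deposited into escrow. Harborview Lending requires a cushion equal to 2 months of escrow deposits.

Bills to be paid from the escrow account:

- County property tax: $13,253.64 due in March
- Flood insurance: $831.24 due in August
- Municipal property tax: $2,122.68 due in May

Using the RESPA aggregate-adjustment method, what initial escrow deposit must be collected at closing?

Cushion = 2 × $1,350.63 = $2,701.26
Trial balance (start $0, +$1,350.63 each month, − disbursements):
  Jul: +$1,350.63 → $1,350.63
  Aug: +$1,350.63 − $831.24 → $1,870.02
  Sep: +$1,350.63 → $3,220.65
  Oct: +$1,350.63 → $4,571.28
  Nov: +$1,350.63 → $5,921.91
  Dec: +$1,350.63 → $7,272.54
  Jan: +$1,350.63 → $8,623.17
  Feb: +$1,350.63 → $9,973.80
  Mar: +$1,350.63 − $13,253.64 → -$1,929.21
  Apr: +$1,350.63 → -$578.58
  May: +$1,350.63 − $2,122.68 → -$1,350.63
  Jun: +$1,350.63 → $0.00
Lowest trial balance = -$1,929.21 (Mar)
Initial deposit = cushion − low point = $2,701.26 − (-$1,929.21) = $4,630.47

$4,630.47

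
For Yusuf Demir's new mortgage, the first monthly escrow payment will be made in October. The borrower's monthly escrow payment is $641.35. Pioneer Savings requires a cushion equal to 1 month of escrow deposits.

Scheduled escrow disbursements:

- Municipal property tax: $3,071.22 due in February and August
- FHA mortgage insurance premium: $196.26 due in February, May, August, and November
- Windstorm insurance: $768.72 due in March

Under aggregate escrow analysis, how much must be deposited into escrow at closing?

Cushion = 1 × $641.35 = $641.35
Trial balance (start $0, +$641.35 each month, − disbursements):
  Oct: +$641.35 → $641.35
  Nov: +$641.35 − $196.26 → $1,086.44
  Dec: +$641.35 → $1,727.79
  Jan: +$641.35 → $2,369.14
  Feb: +$641.35 − $3,267.48 → -$256.99
  Mar: +$641.35 − $768.72 → -$384.36
  Apr: +$641.35 → $256.99
  May: +$641.35 − $196.26 → $702.08
  Jun: +$641.35 → $1,343.43
  Jul: +$641.35 → $1,984.78
  Aug: +$641.35 − $3,267.48 → -$641.35
  Sep: +$641.35 → $0.00
Lowest trial balance = -$641.35 (Aug)
Initial deposit = cushion − low point = $641.35 − (-$641.35) = $1,282.70

$1,282.70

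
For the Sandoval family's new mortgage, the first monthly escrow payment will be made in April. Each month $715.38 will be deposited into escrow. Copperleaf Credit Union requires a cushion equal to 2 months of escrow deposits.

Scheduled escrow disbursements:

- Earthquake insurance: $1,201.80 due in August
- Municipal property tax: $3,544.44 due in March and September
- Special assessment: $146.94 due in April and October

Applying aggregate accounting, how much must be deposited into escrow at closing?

$2,031.66

Cushion = 2 × $715.38 = $1,430.76
Trial balance (start $0, +$715.38 each month, − disbursements):
  Apr: +$715.38 − $146.94 → $568.44
  May: +$715.38 → $1,283.82
  Jun: +$715.38 → $1,999.20
  Jul: +$715.38 → $2,714.58
  Aug: +$715.38 − $1,201.80 → $2,228.16
  Sep: +$715.38 − $3,544.44 → -$600.90
  Oct: +$715.38 − $146.94 → -$32.46
  Nov: +$715.38 → $682.92
  Dec: +$715.38 → $1,398.30
  Jan: +$715.38 → $2,113.68
  Feb: +$715.38 → $2,829.06
  Mar: +$715.38 − $3,544.44 → $0.00
Lowest trial balance = -$600.90 (Sep)
Initial deposit = cushion − low point = $1,430.76 − (-$600.90) = $2,031.66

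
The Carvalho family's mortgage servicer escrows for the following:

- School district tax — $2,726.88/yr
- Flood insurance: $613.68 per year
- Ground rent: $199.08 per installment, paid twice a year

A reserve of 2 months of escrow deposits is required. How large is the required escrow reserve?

$623.12

School district tax = $2,726.88/yr
Flood insurance = $613.68/yr
Ground rent = $199.08 × 2 = $398.16/yr
Annual escrow total = $2,726.88 + $613.68 + $398.16 = $3,738.72
Per month = $3,738.72 ÷ 12 = $311.56
Cushion = 2 × $311.56 = $623.12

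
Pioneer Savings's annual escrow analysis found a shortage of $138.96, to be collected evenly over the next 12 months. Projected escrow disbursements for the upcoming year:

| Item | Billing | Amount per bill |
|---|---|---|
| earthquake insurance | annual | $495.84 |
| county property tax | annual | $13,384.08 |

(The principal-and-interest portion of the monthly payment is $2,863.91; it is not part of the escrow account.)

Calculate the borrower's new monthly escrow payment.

Earthquake insurance: $495.84 per year
County property tax: $13,384.08 per year
Total per year = $495.84 + $13,384.08 = $13,879.92
Monthly = $13,879.92 / 12 = $1,156.66
Monthly shortage recovery: $138.96 / 12 = $11.58
New monthly escrow = $1,156.66 + $11.58 = $1,168.24

$1,168.24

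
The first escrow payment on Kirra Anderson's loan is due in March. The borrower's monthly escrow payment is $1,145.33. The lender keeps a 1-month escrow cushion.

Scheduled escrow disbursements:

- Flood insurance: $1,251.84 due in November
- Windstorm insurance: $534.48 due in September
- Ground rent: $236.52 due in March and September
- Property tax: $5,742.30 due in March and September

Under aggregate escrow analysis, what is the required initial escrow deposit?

$5,978.82

Cushion = 1 × $1,145.33 = $1,145.33
Trial balance (start $0, +$1,145.33 each month, − disbursements):
  Mar: +$1,145.33 − $5,978.82 → -$4,833.49
  Apr: +$1,145.33 → -$3,688.16
  May: +$1,145.33 → -$2,542.83
  Jun: +$1,145.33 → -$1,397.50
  Jul: +$1,145.33 → -$252.17
  Aug: +$1,145.33 → $893.16
  Sep: +$1,145.33 − $6,513.30 → -$4,474.81
  Oct: +$1,145.33 → -$3,329.48
  Nov: +$1,145.33 − $1,251.84 → -$3,435.99
  Dec: +$1,145.33 → -$2,290.66
  Jan: +$1,145.33 → -$1,145.33
  Feb: +$1,145.33 → $0.00
Lowest trial balance = -$4,833.49 (Mar)
Initial deposit = cushion − low point = $1,145.33 − (-$4,833.49) = $5,978.82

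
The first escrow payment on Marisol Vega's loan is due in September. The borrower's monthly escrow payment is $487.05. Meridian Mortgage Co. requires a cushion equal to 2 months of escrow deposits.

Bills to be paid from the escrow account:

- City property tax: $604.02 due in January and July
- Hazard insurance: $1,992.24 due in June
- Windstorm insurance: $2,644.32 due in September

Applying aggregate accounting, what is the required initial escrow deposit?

$3,131.37

Cushion = 2 × $487.05 = $974.10
Trial balance (start $0, +$487.05 each month, − disbursements):
  Sep: +$487.05 − $2,644.32 → -$2,157.27
  Oct: +$487.05 → -$1,670.22
  Nov: +$487.05 → -$1,183.17
  Dec: +$487.05 → -$696.12
  Jan: +$487.05 − $604.02 → -$813.09
  Feb: +$487.05 → -$326.04
  Mar: +$487.05 → $161.01
  Apr: +$487.05 → $648.06
  May: +$487.05 → $1,135.11
  Jun: +$487.05 − $1,992.24 → -$370.08
  Jul: +$487.05 − $604.02 → -$487.05
  Aug: +$487.05 → $0.00
Lowest trial balance = -$2,157.27 (Sep)
Initial deposit = cushion − low point = $974.10 − (-$2,157.27) = $3,131.37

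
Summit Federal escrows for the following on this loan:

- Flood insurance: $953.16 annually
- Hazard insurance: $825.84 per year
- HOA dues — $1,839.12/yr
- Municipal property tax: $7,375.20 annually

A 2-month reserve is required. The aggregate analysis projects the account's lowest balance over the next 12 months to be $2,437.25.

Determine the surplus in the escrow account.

$605.03

Flood insurance — $953.16
Hazard insurance — $825.84
HOA dues — $1,839.12
Municipal property tax — $7,375.20
Combined annual = $10,993.32
Monthly escrow = $10,993.32 / 12 = $916.11
Cushion = 2 × $916.11 = $1,832.22
Excess over cushion: $2,437.25 − $1,832.22 = $605.03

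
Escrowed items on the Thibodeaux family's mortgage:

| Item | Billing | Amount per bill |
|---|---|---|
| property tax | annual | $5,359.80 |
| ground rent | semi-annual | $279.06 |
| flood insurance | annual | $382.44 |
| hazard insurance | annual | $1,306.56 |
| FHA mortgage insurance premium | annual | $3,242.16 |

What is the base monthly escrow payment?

Property tax = $5,359.80 annually
Ground rent = $279.06 × 2 = $558.12 annually
Flood insurance = $382.44 annually
Hazard insurance = $1,306.56 annually
FHA mortgage insurance premium = $3,242.16 annually
Yearly total = $10,849.08
Per month = $10,849.08 / 12 = $904.09

$904.09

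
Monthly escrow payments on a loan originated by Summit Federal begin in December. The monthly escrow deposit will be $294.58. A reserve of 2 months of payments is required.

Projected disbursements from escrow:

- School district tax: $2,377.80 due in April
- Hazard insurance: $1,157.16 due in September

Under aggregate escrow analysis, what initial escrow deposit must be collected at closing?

Cushion = 2 × $294.58 = $589.16
Trial balance (start $0, +$294.58 each month, − disbursements):
  Dec: +$294.58 → $294.58
  Jan: +$294.58 → $589.16
  Feb: +$294.58 → $883.74
  Mar: +$294.58 → $1,178.32
  Apr: +$294.58 − $2,377.80 → -$904.90
  May: +$294.58 → -$610.32
  Jun: +$294.58 → -$315.74
  Jul: +$294.58 → -$21.16
  Aug: +$294.58 → $273.42
  Sep: +$294.58 − $1,157.16 → -$589.16
  Oct: +$294.58 → -$294.58
  Nov: +$294.58 → $0.00
Lowest trial balance = -$904.90 (Apr)
Initial deposit = cushion − low point = $589.16 − (-$904.90) = $1,494.06

$1,494.06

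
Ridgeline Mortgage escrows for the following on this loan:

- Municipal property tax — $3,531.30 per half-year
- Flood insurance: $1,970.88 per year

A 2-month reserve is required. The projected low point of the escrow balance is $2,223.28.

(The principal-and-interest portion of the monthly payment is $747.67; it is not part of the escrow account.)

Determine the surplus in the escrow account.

Municipal property tax = $3,531.30 × 2 = $7,062.60 per year
Flood insurance = $1,970.88 per year
Total per year = $7,062.60 + $1,970.88 = $9,033.48
Per month = $9,033.48 ÷ 12 = $752.79
Required cushion = 2 × $752.79 = $1,505.58
Surplus = $2,223.28 − $1,505.58 = $717.70

$717.70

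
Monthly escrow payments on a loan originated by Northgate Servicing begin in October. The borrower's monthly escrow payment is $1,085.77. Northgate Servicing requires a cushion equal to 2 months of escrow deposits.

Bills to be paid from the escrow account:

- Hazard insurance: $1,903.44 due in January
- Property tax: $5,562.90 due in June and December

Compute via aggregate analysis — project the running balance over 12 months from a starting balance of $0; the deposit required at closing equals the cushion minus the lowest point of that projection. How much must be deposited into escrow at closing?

$5,428.85

Cushion = 2 × $1,085.77 = $2,171.54
Trial balance (start $0, +$1,085.77 each month, − disbursements):
  Oct: +$1,085.77 → $1,085.77
  Nov: +$1,085.77 → $2,171.54
  Dec: +$1,085.77 − $5,562.90 → -$2,305.59
  Jan: +$1,085.77 − $1,903.44 → -$3,123.26
  Feb: +$1,085.77 → -$2,037.49
  Mar: +$1,085.77 → -$951.72
  Apr: +$1,085.77 → $134.05
  May: +$1,085.77 → $1,219.82
  Jun: +$1,085.77 − $5,562.90 → -$3,257.31
  Jul: +$1,085.77 → -$2,171.54
  Aug: +$1,085.77 → -$1,085.77
  Sep: +$1,085.77 → $0.00
Lowest trial balance = -$3,257.31 (Jun)
Initial deposit = cushion − low point = $2,171.54 − (-$3,257.31) = $5,428.85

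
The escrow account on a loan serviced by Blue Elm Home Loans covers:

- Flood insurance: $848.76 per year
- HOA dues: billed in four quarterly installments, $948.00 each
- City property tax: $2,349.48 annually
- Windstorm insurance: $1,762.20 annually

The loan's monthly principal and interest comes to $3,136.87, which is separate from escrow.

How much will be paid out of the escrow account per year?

$8,752.44

Flood insurance: $848.76 per year
HOA dues: $948.00 × 4 = $3,792.00 per year
City property tax: $2,349.48 per year
Windstorm insurance: $1,762.20 per year
Total annual escrow = $848.76 + $3,792.00 + $2,349.48 + $1,762.20 = $8,752.44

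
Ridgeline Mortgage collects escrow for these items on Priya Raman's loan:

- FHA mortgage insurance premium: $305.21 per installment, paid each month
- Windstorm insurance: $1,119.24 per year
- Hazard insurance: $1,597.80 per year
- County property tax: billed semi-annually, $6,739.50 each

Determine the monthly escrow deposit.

FHA mortgage insurance premium — $305.21 × 12 = $3,662.52 annually
Windstorm insurance — $1,119.24 annually
Hazard insurance — $1,597.80 annually
County property tax — $6,739.50 × 2 = $13,479.00 annually
Combined annual = $3,662.52 + $1,119.24 + $1,597.80 + $13,479.00 = $19,858.56
Monthly escrow = $19,858.56 / 12 = $1,654.88

$1,654.88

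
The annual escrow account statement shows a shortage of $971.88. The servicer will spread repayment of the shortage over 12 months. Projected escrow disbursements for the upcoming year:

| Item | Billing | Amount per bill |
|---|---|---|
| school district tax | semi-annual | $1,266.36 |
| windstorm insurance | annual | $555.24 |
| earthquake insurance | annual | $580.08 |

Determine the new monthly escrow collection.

School district tax: $1,266.36 × 2 = $2,532.72 annually
Windstorm insurance: $555.24 annually
Earthquake insurance: $580.08 annually
Annual escrow total = $2,532.72 + $555.24 + $580.08 = $3,668.04
Per month = $3,668.04 / 12 = $305.67
Monthly shortage recovery: $971.88 ÷ 12 = $80.99
New monthly escrow = $305.67 + $80.99 = $386.66

$386.66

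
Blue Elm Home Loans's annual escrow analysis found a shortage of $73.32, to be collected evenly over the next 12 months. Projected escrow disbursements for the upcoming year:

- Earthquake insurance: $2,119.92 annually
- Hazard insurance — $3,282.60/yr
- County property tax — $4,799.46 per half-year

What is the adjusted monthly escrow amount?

$1,256.23

Earthquake insurance = $2,119.92 per year
Hazard insurance = $3,282.60 per year
County property tax = $4,799.46 × 2 = $9,598.92 per year
Total per year = $15,001.44
Per month = $15,001.44 / 12 = $1,250.12
Shortage per month = $73.32 ÷ 12 = $6.11
Adjusted monthly = $1,250.12 + $6.11 = $1,256.23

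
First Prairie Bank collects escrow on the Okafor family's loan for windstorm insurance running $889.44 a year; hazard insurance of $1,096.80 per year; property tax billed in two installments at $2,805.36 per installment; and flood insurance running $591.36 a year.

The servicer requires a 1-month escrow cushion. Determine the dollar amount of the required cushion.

$682.36

Windstorm insurance: $889.44/yr
Hazard insurance: $1,096.80/yr
Property tax: $2,805.36 × 2 = $5,610.72/yr
Flood insurance: $591.36/yr
Total annual escrow = $8,188.32
Base monthly escrow = $8,188.32 ÷ 12 = $682.36
Cushion = 1 × $682.36 = $682.36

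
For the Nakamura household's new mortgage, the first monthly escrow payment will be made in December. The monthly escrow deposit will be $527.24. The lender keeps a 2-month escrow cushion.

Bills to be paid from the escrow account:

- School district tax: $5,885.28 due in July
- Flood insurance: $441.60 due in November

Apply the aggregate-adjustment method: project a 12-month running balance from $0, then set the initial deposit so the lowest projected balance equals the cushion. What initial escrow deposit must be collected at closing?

$2,721.84

Cushion = 2 × $527.24 = $1,054.48
Trial balance (start $0, +$527.24 each month, − disbursements):
  Dec: +$527.24 → $527.24
  Jan: +$527.24 → $1,054.48
  Feb: +$527.24 → $1,581.72
  Mar: +$527.24 → $2,108.96
  Apr: +$527.24 → $2,636.20
  May: +$527.24 → $3,163.44
  Jun: +$527.24 → $3,690.68
  Jul: +$527.24 − $5,885.28 → -$1,667.36
  Aug: +$527.24 → -$1,140.12
  Sep: +$527.24 → -$612.88
  Oct: +$527.24 → -$85.64
  Nov: +$527.24 − $441.60 → $0.00
Lowest trial balance = -$1,667.36 (Jul)
Initial deposit = cushion − low point = $1,054.48 − (-$1,667.36) = $2,721.84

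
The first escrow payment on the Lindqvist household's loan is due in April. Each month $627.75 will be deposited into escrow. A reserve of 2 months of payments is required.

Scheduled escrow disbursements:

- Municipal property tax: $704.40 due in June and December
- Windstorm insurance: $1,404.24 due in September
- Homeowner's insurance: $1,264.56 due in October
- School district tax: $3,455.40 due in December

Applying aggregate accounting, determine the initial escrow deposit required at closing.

Cushion = 2 × $627.75 = $1,255.50
Trial balance (start $0, +$627.75 each month, − disbursements):
  Apr: +$627.75 → $627.75
  May: +$627.75 → $1,255.50
  Jun: +$627.75 − $704.40 → $1,178.85
  Jul: +$627.75 → $1,806.60
  Aug: +$627.75 → $2,434.35
  Sep: +$627.75 − $1,404.24 → $1,657.86
  Oct: +$627.75 − $1,264.56 → $1,021.05
  Nov: +$627.75 → $1,648.80
  Dec: +$627.75 − $4,159.80 → -$1,883.25
  Jan: +$627.75 → -$1,255.50
  Feb: +$627.75 → -$627.75
  Mar: +$627.75 → $0.00
Lowest trial balance = -$1,883.25 (Dec)
Initial deposit = cushion − low point = $1,255.50 − (-$1,883.25) = $3,138.75

$3,138.75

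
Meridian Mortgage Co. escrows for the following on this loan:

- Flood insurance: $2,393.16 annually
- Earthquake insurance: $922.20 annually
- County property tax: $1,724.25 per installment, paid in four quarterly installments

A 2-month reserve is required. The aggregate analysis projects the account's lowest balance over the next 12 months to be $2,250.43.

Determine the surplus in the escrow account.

Flood insurance = $2,393.16/yr
Earthquake insurance = $922.20/yr
County property tax = $1,724.25 × 4 = $6,897.00/yr
Combined annual = $10,212.36
Base monthly escrow = $10,212.36 / 12 = $851.03
Required reserve = 2 × $851.03 = $1,702.06
Surplus = $2,250.43 − $1,702.06 = $548.37

$548.37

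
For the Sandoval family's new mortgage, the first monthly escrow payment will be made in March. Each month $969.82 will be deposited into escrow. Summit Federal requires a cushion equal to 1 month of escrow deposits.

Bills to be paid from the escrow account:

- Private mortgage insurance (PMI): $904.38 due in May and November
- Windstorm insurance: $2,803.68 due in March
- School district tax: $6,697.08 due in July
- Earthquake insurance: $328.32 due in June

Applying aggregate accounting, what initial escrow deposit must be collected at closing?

$6,854.18

Cushion = 1 × $969.82 = $969.82
Trial balance (start $0, +$969.82 each month, − disbursements):
  Mar: +$969.82 − $2,803.68 → -$1,833.86
  Apr: +$969.82 → -$864.04
  May: +$969.82 − $904.38 → -$798.60
  Jun: +$969.82 − $328.32 → -$157.10
  Jul: +$969.82 − $6,697.08 → -$5,884.36
  Aug: +$969.82 → -$4,914.54
  Sep: +$969.82 → -$3,944.72
  Oct: +$969.82 → -$2,974.90
  Nov: +$969.82 − $904.38 → -$2,909.46
  Dec: +$969.82 → -$1,939.64
  Jan: +$969.82 → -$969.82
  Feb: +$969.82 → $0.00
Lowest trial balance = -$5,884.36 (Jul)
Initial deposit = cushion − low point = $969.82 − (-$5,884.36) = $6,854.18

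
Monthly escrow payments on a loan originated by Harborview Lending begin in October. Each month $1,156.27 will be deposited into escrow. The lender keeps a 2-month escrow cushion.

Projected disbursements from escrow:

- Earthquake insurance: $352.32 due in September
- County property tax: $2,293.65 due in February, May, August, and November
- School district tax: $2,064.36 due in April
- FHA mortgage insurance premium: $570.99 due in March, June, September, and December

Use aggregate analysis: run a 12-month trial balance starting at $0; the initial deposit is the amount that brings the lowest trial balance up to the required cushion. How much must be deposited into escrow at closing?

$3,149.67

Cushion = 2 × $1,156.27 = $2,312.54
Trial balance (start $0, +$1,156.27 each month, − disbursements):
  Oct: +$1,156.27 → $1,156.27
  Nov: +$1,156.27 − $2,293.65 → $18.89
  Dec: +$1,156.27 − $570.99 → $604.17
  Jan: +$1,156.27 → $1,760.44
  Feb: +$1,156.27 − $2,293.65 → $623.06
  Mar: +$1,156.27 − $570.99 → $1,208.34
  Apr: +$1,156.27 − $2,064.36 → $300.25
  May: +$1,156.27 − $2,293.65 → -$837.13
  Jun: +$1,156.27 − $570.99 → -$251.85
  Jul: +$1,156.27 → $904.42
  Aug: +$1,156.27 − $2,293.65 → -$232.96
  Sep: +$1,156.27 − $923.31 → $0.00
Lowest trial balance = -$837.13 (May)
Initial deposit = cushion − low point = $2,312.54 − (-$837.13) = $3,149.67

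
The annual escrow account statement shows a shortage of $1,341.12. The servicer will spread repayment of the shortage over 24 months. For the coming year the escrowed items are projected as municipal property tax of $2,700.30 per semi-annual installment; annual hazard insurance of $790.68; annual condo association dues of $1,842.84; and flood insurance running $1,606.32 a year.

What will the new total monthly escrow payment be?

$859.25

Municipal property tax: $2,700.30 × 2 = $5,400.60
Hazard insurance: $790.68
Condo association dues: $1,842.84
Flood insurance: $1,606.32
Yearly total = $9,640.44
Monthly escrow = $9,640.44 ÷ 12 = $803.37
Monthly shortage recovery: $1,341.12 / 24 = $55.88
Adjusted monthly = $803.37 + $55.88 = $859.25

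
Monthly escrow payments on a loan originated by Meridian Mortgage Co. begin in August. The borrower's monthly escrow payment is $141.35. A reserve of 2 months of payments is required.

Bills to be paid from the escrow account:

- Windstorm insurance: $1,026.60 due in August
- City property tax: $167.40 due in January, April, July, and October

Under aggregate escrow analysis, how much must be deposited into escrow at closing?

Cushion = 2 × $141.35 = $282.70
Trial balance (start $0, +$141.35 each month, − disbursements):
  Aug: +$141.35 − $1,026.60 → -$885.25
  Sep: +$141.35 → -$743.90
  Oct: +$141.35 − $167.40 → -$769.95
  Nov: +$141.35 → -$628.60
  Dec: +$141.35 → -$487.25
  Jan: +$141.35 − $167.40 → -$513.30
  Feb: +$141.35 → -$371.95
  Mar: +$141.35 → -$230.60
  Apr: +$141.35 − $167.40 → -$256.65
  May: +$141.35 → -$115.30
  Jun: +$141.35 → $26.05
  Jul: +$141.35 − $167.40 → $0.00
Lowest trial balance = -$885.25 (Aug)
Initial deposit = cushion − low point = $282.70 − (-$885.25) = $1,167.95

$1,167.95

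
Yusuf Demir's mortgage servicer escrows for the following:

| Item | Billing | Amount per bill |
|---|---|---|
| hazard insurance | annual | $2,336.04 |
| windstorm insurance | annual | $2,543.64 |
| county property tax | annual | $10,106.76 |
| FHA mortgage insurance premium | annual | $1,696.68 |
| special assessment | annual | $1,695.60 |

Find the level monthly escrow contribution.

$1,531.56

Hazard insurance — $2,336.04
Windstorm insurance — $2,543.64
County property tax — $10,106.76
FHA mortgage insurance premium — $1,696.68
Special assessment — $1,695.60
Total annual escrow = $2,336.04 + $2,543.64 + $10,106.76 + $1,696.68 + $1,695.60 = $18,378.72
Monthly = $18,378.72 / 12 = $1,531.56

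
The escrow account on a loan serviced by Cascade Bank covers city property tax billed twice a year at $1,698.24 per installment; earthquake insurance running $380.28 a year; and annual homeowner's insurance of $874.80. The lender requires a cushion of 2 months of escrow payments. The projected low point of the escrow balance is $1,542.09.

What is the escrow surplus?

$766.83

City property tax: $1,698.24 × 2 = $3,396.48/yr
Earthquake insurance: $380.28/yr
Homeowner's insurance: $874.80/yr
Combined annual = $3,396.48 + $380.28 + $874.80 = $4,651.56
Monthly = $4,651.56 / 12 = $387.63
Required reserve = 2 × $387.63 = $775.26
Surplus = $1,542.09 − $775.26 = $766.83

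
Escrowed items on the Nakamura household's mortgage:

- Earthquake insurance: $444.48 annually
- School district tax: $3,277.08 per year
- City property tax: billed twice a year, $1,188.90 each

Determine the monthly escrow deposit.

Earthquake insurance: $444.48 annually
School district tax: $3,277.08 annually
City property tax: $1,188.90 × 2 = $2,377.80 annually
Annual escrow total = $444.48 + $3,277.08 + $2,377.80 = $6,099.36
Monthly escrow = $6,099.36 / 12 = $508.28

$508.28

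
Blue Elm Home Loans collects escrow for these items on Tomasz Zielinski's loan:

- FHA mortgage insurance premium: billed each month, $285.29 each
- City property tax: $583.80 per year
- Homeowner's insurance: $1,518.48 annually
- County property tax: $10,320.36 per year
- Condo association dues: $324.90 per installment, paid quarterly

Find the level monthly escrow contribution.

FHA mortgage insurance premium = $285.29 × 12 = $3,423.48
City property tax = $583.80
Homeowner's insurance = $1,518.48
County property tax = $10,320.36
Condo association dues = $324.90 × 4 = $1,299.60
Combined annual = $3,423.48 + $583.80 + $1,518.48 + $10,320.36 + $1,299.60 = $17,145.72
Monthly = $17,145.72 / 12 = $1,428.81

$1,428.81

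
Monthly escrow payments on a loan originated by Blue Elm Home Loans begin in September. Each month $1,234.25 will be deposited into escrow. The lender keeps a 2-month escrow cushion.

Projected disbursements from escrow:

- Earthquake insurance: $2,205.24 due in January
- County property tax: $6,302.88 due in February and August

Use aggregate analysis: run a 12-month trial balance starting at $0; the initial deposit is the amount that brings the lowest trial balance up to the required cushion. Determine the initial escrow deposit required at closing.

Cushion = 2 × $1,234.25 = $2,468.50
Trial balance (start $0, +$1,234.25 each month, − disbursements):
  Sep: +$1,234.25 → $1,234.25
  Oct: +$1,234.25 → $2,468.50
  Nov: +$1,234.25 → $3,702.75
  Dec: +$1,234.25 → $4,937.00
  Jan: +$1,234.25 − $2,205.24 → $3,966.01
  Feb: +$1,234.25 − $6,302.88 → -$1,102.62
  Mar: +$1,234.25 → $131.63
  Apr: +$1,234.25 → $1,365.88
  May: +$1,234.25 → $2,600.13
  Jun: +$1,234.25 → $3,834.38
  Jul: +$1,234.25 → $5,068.63
  Aug: +$1,234.25 − $6,302.88 → $0.00
Lowest trial balance = -$1,102.62 (Feb)
Initial deposit = cushion − low point = $2,468.50 − (-$1,102.62) = $3,571.12

$3,571.12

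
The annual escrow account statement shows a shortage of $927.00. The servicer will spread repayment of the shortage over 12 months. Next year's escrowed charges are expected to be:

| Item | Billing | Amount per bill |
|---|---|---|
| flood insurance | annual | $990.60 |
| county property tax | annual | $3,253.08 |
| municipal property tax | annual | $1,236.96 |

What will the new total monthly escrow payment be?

Flood insurance = $990.60 annually
County property tax = $3,253.08 annually
Municipal property tax = $1,236.96 annually
Total annual escrow = $990.60 + $3,253.08 + $1,236.96 = $5,480.64
Monthly escrow = $5,480.64 / 12 = $456.72
Monthly shortage recovery: $927.00 / 12 = $77.25
Adjusted monthly = $456.72 + $77.25 = $533.97

$533.97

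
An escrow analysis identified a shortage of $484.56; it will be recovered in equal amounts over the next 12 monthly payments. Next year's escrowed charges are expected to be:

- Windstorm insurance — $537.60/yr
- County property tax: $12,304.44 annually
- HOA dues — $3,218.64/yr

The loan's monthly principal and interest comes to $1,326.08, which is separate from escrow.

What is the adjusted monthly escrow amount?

Windstorm insurance: $537.60 per year
County property tax: $12,304.44 per year
HOA dues: $3,218.64 per year
Yearly total = $16,060.68
Monthly = $16,060.68 / 12 = $1,338.39
Shortage spread = $484.56 / 12 = $40.38/mo
New monthly escrow = $1,338.39 + $40.38 = $1,378.77

$1,378.77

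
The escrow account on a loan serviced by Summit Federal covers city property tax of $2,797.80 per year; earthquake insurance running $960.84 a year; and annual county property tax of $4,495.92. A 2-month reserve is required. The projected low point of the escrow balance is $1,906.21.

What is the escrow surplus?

City property tax — $2,797.80 per year
Earthquake insurance — $960.84 per year
County property tax — $4,495.92 per year
Combined annual = $2,797.80 + $960.84 + $4,495.92 = $8,254.56
Monthly escrow = $8,254.56 / 12 = $687.88
Required reserve = 2 × $687.88 = $1,375.76
Excess over cushion: $1,906.21 − $1,375.76 = $530.45

$530.45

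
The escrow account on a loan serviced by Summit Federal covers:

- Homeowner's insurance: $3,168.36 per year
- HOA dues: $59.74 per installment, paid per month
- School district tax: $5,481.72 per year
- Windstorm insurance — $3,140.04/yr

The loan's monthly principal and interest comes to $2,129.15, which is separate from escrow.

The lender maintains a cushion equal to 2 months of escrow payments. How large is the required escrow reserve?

Homeowner's insurance = $3,168.36 annually
HOA dues = $59.74 × 12 = $716.88 annually
School district tax = $5,481.72 annually
Windstorm insurance = $3,140.04 annually
Total annual escrow = $3,168.36 + $716.88 + $5,481.72 + $3,140.04 = $12,507.00
Monthly = $12,507.00 / 12 = $1,042.25
Cushion = 2 × $1,042.25 = $2,084.50

$2,084.50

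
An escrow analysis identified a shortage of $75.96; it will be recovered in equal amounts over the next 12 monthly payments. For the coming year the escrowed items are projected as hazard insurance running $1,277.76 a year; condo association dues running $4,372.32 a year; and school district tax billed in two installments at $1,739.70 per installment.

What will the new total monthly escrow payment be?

Hazard insurance = $1,277.76/yr
Condo association dues = $4,372.32/yr
School district tax = $1,739.70 × 2 = $3,479.40/yr
Annual escrow total = $9,129.48
Base monthly escrow = $9,129.48 ÷ 12 = $760.79
Shortage spread = $75.96 / 12 = $6.33/mo
New monthly escrow = $760.79 + $6.33 = $767.12

$767.12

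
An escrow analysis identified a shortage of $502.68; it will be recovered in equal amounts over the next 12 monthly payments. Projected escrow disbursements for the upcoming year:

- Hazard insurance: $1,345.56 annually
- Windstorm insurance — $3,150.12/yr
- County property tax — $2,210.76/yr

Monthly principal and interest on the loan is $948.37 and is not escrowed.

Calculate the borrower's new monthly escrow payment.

Hazard insurance: $1,345.56
Windstorm insurance: $3,150.12
County property tax: $2,210.76
Total per year = $1,345.56 + $3,150.12 + $2,210.76 = $6,706.44
Base monthly escrow = $6,706.44 ÷ 12 = $558.87
Shortage spread = $502.68 / 12 = $41.89/mo
Adjusted monthly = $558.87 + $41.89 = $600.76

$600.76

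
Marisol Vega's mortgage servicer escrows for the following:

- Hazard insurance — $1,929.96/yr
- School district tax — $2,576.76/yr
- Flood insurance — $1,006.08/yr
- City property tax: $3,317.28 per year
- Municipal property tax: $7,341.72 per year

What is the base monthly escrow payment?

Hazard insurance: $1,929.96/yr
School district tax: $2,576.76/yr
Flood insurance: $1,006.08/yr
City property tax: $3,317.28/yr
Municipal property tax: $7,341.72/yr
Total per year = $1,929.96 + $2,576.76 + $1,006.08 + $3,317.28 + $7,341.72 = $16,171.80
Base monthly escrow = $16,171.80 / 12 = $1,347.65

$1,347.65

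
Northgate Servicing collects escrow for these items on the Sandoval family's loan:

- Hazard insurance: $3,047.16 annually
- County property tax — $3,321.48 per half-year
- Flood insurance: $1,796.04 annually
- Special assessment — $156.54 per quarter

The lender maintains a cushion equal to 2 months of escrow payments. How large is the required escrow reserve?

Hazard insurance = $3,047.16/yr
County property tax = $3,321.48 × 2 = $6,642.96/yr
Flood insurance = $1,796.04/yr
Special assessment = $156.54 × 4 = $626.16/yr
Total annual escrow = $3,047.16 + $6,642.96 + $1,796.04 + $626.16 = $12,112.32
Per month = $12,112.32 / 12 = $1,009.36
Reserve = 2 × $1,009.36 = $2,018.72

$2,018.72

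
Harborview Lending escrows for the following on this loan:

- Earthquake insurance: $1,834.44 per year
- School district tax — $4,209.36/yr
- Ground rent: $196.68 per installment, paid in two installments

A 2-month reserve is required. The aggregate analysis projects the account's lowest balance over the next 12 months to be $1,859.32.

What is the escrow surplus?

$786.46

Earthquake insurance — $1,834.44/yr
School district tax — $4,209.36/yr
Ground rent — $196.68 × 2 = $393.36/yr
Total per year = $6,437.16
Per month = $6,437.16 / 12 = $536.43
Cushion = 2 × $536.43 = $1,072.86
Surplus = $1,859.32 − $1,072.86 = $786.46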